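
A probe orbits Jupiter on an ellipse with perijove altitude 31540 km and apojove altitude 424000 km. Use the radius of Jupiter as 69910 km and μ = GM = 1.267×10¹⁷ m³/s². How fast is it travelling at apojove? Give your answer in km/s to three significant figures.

r_p = 69910 + 31540 = 101450 km = 1.0145×10⁸ m.
r_a = 69910 + 424000 = 493910 km = 4.9391×10⁸ m.
Semi-major axis a = (r_p + r_a)/2 = 2.9768×10⁵ km = 2.977×10⁸ m.
Vis-viva: v² = μ(2/r − 1/a) = 1.267×10¹⁷ × (4.049×10⁻⁹ − 3.359×10⁻⁹) = 8.742×10⁷ m²/s².
v = 9350 m/s = 9.350 km/s.

v ≈ 9.35 km/s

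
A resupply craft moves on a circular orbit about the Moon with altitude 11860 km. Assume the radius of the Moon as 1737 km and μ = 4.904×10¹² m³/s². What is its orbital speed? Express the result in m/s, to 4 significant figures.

v ≈ 600.6 m/s

r = 1737 + 11860 = 13597 km = 1.3597×10⁷ m.
For a circular orbit v = √(μ/r) = √(4.904×10¹² / 1.360×10⁷) = √(3.607×10⁵) = 600.6 m/s.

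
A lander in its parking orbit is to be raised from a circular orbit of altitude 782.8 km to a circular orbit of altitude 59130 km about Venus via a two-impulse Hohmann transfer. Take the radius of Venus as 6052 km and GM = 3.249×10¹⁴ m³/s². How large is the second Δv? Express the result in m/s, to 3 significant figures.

r₁ = 6052 + 782.8 = 6834.8 km = 6.8348×10⁶ m.
r₂ = 6052 + 59130 = 65182 km = 6.5182×10⁷ m.
Transfer ellipse a_t = (r₁ + r₂)/2 = 3.601×10⁷ m.
At r₁: circular v_c1 = √(μ/r₁) = 6895 m/s; transfer-periapsis v_p = √[μ(2/r₁ − 1/a_t)] = 9276 m/s.
At r₂: circular v_c2 = √(μ/r₂) = 2233 m/s; transfer-apoapsis v_a = √[μ(2/r₂ − 1/a_t)] = 972.7 m/s.
Δv₂ = v_c2 − v_a = 1260 m/s.

Δv ≈ 1260 m/s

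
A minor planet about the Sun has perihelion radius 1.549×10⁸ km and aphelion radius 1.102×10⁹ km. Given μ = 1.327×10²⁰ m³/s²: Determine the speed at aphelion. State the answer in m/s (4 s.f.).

Semi-major axis a = (r_p + r_a)/2 = 6.2845×10⁸ km = 6.284×10¹¹ m.
Vis-viva: v² = μ(2/r − 1/a) = 1.327×10²⁰ × (1.815×10⁻¹² − 1.591×10⁻¹²) = 2.968×10⁷ m²/s².
v = 5448 m/s.

v ≈ 5448 m/s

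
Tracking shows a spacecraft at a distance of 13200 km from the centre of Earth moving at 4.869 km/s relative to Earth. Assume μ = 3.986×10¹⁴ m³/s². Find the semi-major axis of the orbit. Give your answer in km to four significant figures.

a ≈ 10860 km

r = 1.320×10⁷ m.
Specific orbital energy ε = v²/2 − μ/r = (4869)²/2 − 3.986×10¹⁴/1.320×10⁷ = -1.834×10⁷ J/kg.
Since ε = −μ/(2a), a = −μ/(2ε) = 1.086×10⁷ m = 10865 km.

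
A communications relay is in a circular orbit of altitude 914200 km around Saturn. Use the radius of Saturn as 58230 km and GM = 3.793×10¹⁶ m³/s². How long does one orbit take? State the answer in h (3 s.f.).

T ≈ 272 h

r = 58230 + 914200 = 972430 km = 9.7243×10⁸ m.
Kepler's third law: T = 2π√(r³/μ) = 2π√((9.724×10⁸)³ / 3.793×10¹⁶).
r³/μ = 2.424×10¹⁰ s², so T = 2π × 1.557×10⁵ = 9.783×10⁵ s.
Converting: 9.783×10⁵ s ÷ 3600 = 271.8 h.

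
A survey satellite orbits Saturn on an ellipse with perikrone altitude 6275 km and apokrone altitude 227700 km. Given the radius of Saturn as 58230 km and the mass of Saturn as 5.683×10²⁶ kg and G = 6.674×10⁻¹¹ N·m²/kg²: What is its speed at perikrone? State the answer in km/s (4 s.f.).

v ≈ 30.98 km/s

μ = GM = 6.674×10⁻¹¹ × 5.683×10²⁶ = 3.793×10¹⁶ m³/s².
r_p = 58230 + 6275 = 64505 km = 6.4505×10⁷ m.
r_a = 58230 + 227700 = 285930 km = 2.8593×10⁸ m.
Semi-major axis a = (r_p + r_a)/2 = 1.7522×10⁵ km = 1.752×10⁸ m.
Vis-viva: v² = μ(2/r − 1/a) = 3.793×10¹⁶ × (3.101×10⁻⁸ − 5.707×10⁻⁹) = 9.595×10⁸ m²/s².
v = 30980 m/s = 30.98 km/s.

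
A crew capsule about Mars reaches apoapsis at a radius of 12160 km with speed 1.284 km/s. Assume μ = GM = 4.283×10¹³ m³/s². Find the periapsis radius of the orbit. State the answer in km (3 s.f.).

r_a = 1.216×10⁷ m.
Specific energy ε = v²/2 − μ/r = -2.698×10⁶ J/kg, so a = −μ/(2ε) = 7.938×10⁶ m.
The apsides satisfy r_p + r_a = 2a, so the periapsis radius is 2a − r_a = 3.715×10⁶ m = 3715.5 km.

periapsis radius ≈ 3720 km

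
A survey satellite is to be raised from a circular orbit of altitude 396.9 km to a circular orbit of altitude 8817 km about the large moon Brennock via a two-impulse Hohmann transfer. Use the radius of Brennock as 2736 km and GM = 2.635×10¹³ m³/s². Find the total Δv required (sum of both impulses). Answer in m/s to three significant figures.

r₁ = 2736 + 396.9 = 3132.9 km = 3.1329×10⁶ m.
r₂ = 2736 + 8817 = 11553 km = 1.1553×10⁷ m.
Transfer ellipse a_t = (r₁ + r₂)/2 = 7.343×10⁶ m.
At r₁: circular v_c1 = √(μ/r₁) = 2900 m/s; transfer-periapsis v_p = √[μ(2/r₁ − 1/a_t)] = 3638 m/s.
Δv₁ = v_p − v_c1 = 737.6 m/s.
At r₂: circular v_c2 = √(μ/r₂) = 1510 m/s; transfer-apoapsis v_a = √[μ(2/r₂ − 1/a_t)] = 986.5 m/s.
Δv₂ = v_c2 − v_a = 523.8 m/s.
Total Δv = Δv₁ + Δv₂ = 1261 m/s.

Δv_total ≈ 1260 m/s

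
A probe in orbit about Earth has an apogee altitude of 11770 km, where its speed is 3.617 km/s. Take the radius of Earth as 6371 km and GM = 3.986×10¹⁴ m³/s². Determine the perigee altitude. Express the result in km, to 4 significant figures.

perigee altitude ≈ 1319 km

r_a = 6371 + 11770 = 18141 km = 1.814×10⁷ m.
Specific energy ε = v²/2 − μ/r = -1.543×10⁷ J/kg, so a = −μ/(2ε) = 1.292×10⁷ m.
The apsides satisfy r_p + r_a = 2a, so the perigee radius is 2a − r_a = 7.690×10⁶ m = 7690.1 km.
Perigee altitude = 7690.1 − 6371 = 1319.1 km.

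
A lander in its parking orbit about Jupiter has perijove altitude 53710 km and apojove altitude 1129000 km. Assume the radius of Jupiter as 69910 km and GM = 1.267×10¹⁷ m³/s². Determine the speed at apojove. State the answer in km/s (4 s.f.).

v ≈ 4.445 km/s

r_p = 69910 + 53710 = 123620 km = 1.2362×10⁸ m.
r_a = 69910 + 1129000 = 1198900 km = 1.1989×10⁹ m.
Semi-major axis a = (r_p + r_a)/2 = 6.6126×10⁵ km = 6.613×10⁸ m.
Vis-viva: v² = μ(2/r − 1/a) = 1.267×10¹⁷ × (1.668×10⁻⁹ − 1.512×10⁻⁹) = 1.976×10⁷ m²/s².
v = 4445 m/s = 4.445 km/s.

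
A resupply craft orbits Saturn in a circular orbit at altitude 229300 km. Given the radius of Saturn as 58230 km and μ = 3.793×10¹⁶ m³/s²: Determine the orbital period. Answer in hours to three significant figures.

r = 58230 + 229300 = 287530 km = 2.8753×10⁸ m.
Kepler's third law: T = 2π√(r³/μ) = 2π√((2.875×10⁸)³ / 3.793×10¹⁶).
r³/μ = 6.267×10⁸ s², so T = 2π × 2.503×10⁴ = 1.573×10⁵ s.
Converting: 1.573×10⁵ s ÷ 3600 = 43.69 hours.

T ≈ 43.7 hours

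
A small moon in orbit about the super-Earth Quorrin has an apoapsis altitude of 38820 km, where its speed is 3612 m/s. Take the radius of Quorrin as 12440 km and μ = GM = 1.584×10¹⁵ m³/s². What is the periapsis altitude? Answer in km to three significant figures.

r_a = 12440 + 38820 = 51260 km = 5.126×10⁷ m.
Specific energy ε = v²/2 − μ/r = -2.438×10⁷ J/kg, so a = −μ/(2ε) = 3.249×10⁷ m.
The apsides satisfy r_p + r_a = 2a, so the periapsis radius is 2a − r_a = 1.372×10⁷ m = 13717 km.
Periapsis altitude = 13717 − 12440 = 1276.6 km.

periapsis altitude ≈ 1280 km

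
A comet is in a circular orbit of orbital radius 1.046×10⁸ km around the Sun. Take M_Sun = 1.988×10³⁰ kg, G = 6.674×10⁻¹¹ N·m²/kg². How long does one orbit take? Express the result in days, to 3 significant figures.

μ = GM = 6.674×10⁻¹¹ × 1.988×10³⁰ = 1.327×10²⁰ m³/s².
r = 1.046×10⁸ km = 1.046×10¹¹ m.
Kepler's third law: T = 2π√(r³/μ) = 2π√((1.046×10¹¹)³ / 1.327×10²⁰).
r³/μ = 8.626×10¹² s², so T = 2π × 2.937×10⁶ = 1.845×10⁷ s.
Converting: 1.845×10⁷ s ÷ 86400 = 213.6 days.

T ≈ 214 days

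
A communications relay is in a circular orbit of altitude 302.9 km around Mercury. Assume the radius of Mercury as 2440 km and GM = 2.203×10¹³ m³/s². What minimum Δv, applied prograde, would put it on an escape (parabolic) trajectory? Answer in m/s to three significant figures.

Δv ≈ 1170 m/s

r = 2440 + 302.9 = 2742.9 km = 2.7429×10⁶ m.
Circular speed v_c = √(μ/r) = 2834 m/s.
Escape speed v_esc = √(2μ/r) = √2 × v_c = 4008 m/s.
Δv = v_esc − v_c = 1174 m/s.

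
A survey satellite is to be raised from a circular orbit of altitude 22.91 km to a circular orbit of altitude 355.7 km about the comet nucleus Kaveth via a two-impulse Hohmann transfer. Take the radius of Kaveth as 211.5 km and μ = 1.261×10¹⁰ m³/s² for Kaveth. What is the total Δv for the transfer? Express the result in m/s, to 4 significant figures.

r₁ = 211.5 + 22.91 = 234.41 km = 2.3441×10⁵ m.
r₂ = 211.5 + 355.7 = 567.20 km = 5.6720×10⁵ m.
Transfer ellipse a_t = (r₁ + r₂)/2 = 4.008×10⁵ m.
At r₁: circular v_c1 = √(μ/r₁) = 231.9 m/s; transfer-periapsis v_p = √[μ(2/r₁ − 1/a_t)] = 275.9 m/s.
Δv₁ = v_p − v_c1 = 43.98 m/s.
At r₂: circular v_c2 = √(μ/r₂) = 149.1 m/s; transfer-apoapsis v_a = √[μ(2/r₂ − 1/a_t)] = 114.0 m/s.
Δv₂ = v_c2 − v_a = 35.08 m/s.
Total Δv = Δv₁ + Δv₂ = 79.05 m/s.

Δv_total ≈ 79.05 m/s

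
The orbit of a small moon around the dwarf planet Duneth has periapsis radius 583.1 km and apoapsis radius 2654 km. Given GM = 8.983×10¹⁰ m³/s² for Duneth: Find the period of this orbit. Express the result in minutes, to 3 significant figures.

Semi-major axis a = (r_p + r_a)/2 = (583.10 + 2654.0)/2 = 1618.5 km = 1.619×10⁶ m.
By Kepler's third law T = 2π√(a³/μ) = 2π × 6.870×10³ = 4.317×10⁴ s.
= 719.5 minutes.

T ≈ 719 minutes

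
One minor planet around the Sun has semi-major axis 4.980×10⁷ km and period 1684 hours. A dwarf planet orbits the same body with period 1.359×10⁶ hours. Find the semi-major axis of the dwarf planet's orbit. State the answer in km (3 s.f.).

Kepler's third law: a³ ∝ T², so a₂ = a₁ (T₂/T₁)^(2/3).
T₂/T₁ = 807.0, (T₂/T₁)^(2/3) = 86.68.
a₂ = 4.980×10⁷ × 86.68 = 4.317×10⁹ km.

a₂ ≈ 4.32×10⁹ km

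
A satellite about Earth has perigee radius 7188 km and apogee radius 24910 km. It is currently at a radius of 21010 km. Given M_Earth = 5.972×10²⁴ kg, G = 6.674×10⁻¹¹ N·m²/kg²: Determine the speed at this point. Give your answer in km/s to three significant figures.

μ = GM = 6.674×10⁻¹¹ × 5.972×10²⁴ = 3.986×10¹⁴ m³/s².
Semi-major axis a = (r_p + r_a)/2 = 16049 km = 1.605×10⁷ m.
Vis-viva: v² = μ(2/r − 1/a) = 3.986×10¹⁴ × (9.519×10⁻⁸ − 6.231×10⁻⁸) = 1.311×10⁷ m²/s².
v = 3620 m/s = 3.620 km/s.

v ≈ 3.62 km/s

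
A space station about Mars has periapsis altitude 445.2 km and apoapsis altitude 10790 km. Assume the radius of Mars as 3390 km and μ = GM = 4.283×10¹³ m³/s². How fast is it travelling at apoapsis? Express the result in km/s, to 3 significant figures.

v ≈ 1.13 km/s

r_p = 3390 + 445.2 = 3835.2 km = 3.8352×10⁶ m.
r_a = 3390 + 10790 = 14180 km = 1.4180×10⁷ m.
Semi-major axis a = (r_p + r_a)/2 = 9007.6 km = 9.008×10⁶ m.
Vis-viva: v² = μ(2/r − 1/a) = 4.283×10¹³ × (1.410×10⁻⁷ − 1.110×10⁻⁷) = 1.286×10⁶ m²/s².
v = 1134 m/s = 1.134 km/s.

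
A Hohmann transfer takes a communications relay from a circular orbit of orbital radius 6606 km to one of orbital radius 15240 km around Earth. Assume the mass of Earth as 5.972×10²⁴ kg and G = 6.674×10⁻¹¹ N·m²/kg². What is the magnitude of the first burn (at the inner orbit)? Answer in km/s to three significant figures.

Δv ≈ 1.41 km/s

μ = GM = 6.674×10⁻¹¹ × 5.972×10²⁴ = 3.986×10¹⁴ m³/s².
r₁ = 6606 km = 6.606×10⁶ m.
r₂ = 15240 km = 1.524×10⁷ m.
Transfer ellipse a_t = (r₁ + r₂)/2 = 1.092×10⁷ m.
At r₁: circular v_c1 = √(μ/r₁) = 7768 m/s; transfer-perigee v_p = √[μ(2/r₁ − 1/a_t)] = 9175 m/s.
Δv₁ = v_p − v_c1 = 1407 m/s.
= 1.407 km/s.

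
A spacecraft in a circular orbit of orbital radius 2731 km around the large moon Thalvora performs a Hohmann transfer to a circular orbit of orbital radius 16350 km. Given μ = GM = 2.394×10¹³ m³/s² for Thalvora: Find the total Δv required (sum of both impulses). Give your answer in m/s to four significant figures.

Δv_total ≈ 1478 m/s

r₁ = 2731 km = 2.731×10⁶ m.
r₂ = 16350 km = 1.635×10⁷ m.
Transfer ellipse a_t = (r₁ + r₂)/2 = 9.540×10⁶ m.
At r₁: circular v_c1 = √(μ/r₁) = 2961 m/s; transfer-periapsis v_p = √[μ(2/r₁ − 1/a_t)] = 3876 m/s.
Δv₁ = v_p − v_c1 = 915.2 m/s.
At r₂: circular v_c2 = √(μ/r₂) = 1210 m/s; transfer-apoapsis v_a = √[μ(2/r₂ − 1/a_t)] = 647.4 m/s.
Δv₂ = v_c2 − v_a = 562.6 m/s.
Total Δv = Δv₁ + Δv₂ = 1478 m/s.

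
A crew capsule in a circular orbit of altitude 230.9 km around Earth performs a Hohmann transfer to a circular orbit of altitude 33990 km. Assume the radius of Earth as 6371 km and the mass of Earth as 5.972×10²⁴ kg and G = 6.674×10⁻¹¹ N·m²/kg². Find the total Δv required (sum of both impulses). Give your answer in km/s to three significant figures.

μ = GM = 6.674×10⁻¹¹ × 5.972×10²⁴ = 3.986×10¹⁴ m³/s².
r₁ = 6371 + 230.9 = 6601.9 km = 6.6019×10⁶ m.
r₂ = 6371 + 33990 = 40361 km = 4.0361×10⁷ m.
Transfer ellipse a_t = (r₁ + r₂)/2 = 2.348×10⁷ m.
At r₁: circular v_c1 = √(μ/r₁) = 7770 m/s; transfer-perigee v_p = √[μ(2/r₁ − 1/a_t)] = 10190 m/s.
Δv₁ = v_p − v_c1 = 2417 m/s.
At r₂: circular v_c2 = √(μ/r₂) = 3142 m/s; transfer-apogee v_a = √[μ(2/r₂ − 1/a_t)] = 1666 m/s.
Δv₂ = v_c2 − v_a = 1476 m/s.
Total Δv = Δv₁ + Δv₂ = 3893 m/s = 3.893 km/s.

Δv_total ≈ 3.89 km/s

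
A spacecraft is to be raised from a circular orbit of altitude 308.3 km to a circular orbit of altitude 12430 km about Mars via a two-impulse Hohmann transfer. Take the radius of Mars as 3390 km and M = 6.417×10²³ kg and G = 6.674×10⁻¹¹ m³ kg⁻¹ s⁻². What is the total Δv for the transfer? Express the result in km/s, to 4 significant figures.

μ = GM = 6.674×10⁻¹¹ × 6.417×10²³ = 4.283×10¹³ m³/s².
r₁ = 3390 + 308.3 = 3698.3 km = 3.6983×10⁶ m.
r₂ = 3390 + 12430 = 15820 km = 1.5820×10⁷ m.
Transfer ellipse a_t = (r₁ + r₂)/2 = 9.759×10⁶ m.
At r₁: circular v_c1 = √(μ/r₁) = 3403 m/s; transfer-periapsis v_p = √[μ(2/r₁ − 1/a_t)] = 4333 m/s.
Δv₁ = v_p − v_c1 = 929.7 m/s.
At r₂: circular v_c2 = √(μ/r₂) = 1645 m/s; transfer-apoapsis v_a = √[μ(2/r₂ − 1/a_t)] = 1013 m/s.
Δv₂ = v_c2 − v_a = 632.5 m/s.
Total Δv = Δv₁ + Δv₂ = 1562 m/s = 1.562 km/s.

Δv_total ≈ 1.562 km/s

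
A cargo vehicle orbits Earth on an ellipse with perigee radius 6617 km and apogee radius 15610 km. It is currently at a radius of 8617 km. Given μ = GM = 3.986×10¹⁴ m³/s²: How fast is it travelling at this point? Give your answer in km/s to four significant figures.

Semi-major axis a = (r_p + r_a)/2 = 11114 km = 1.111×10⁷ m.
Vis-viva: v² = μ(2/r − 1/a) = 3.986×10¹⁴ × (2.321×10⁻⁷ − 8.998×10⁻⁸) = 5.665×10⁷ m²/s².
v = 7527 m/s = 7.527 km/s.

v ≈ 7.527 km/s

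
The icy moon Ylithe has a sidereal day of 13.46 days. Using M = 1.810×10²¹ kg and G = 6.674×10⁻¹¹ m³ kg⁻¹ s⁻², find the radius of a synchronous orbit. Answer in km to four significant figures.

r_sync ≈ 16050 km

μ = GM = 6.674×10⁻¹¹ × 1.810×10²¹ = 1.208×10¹¹ m³/s².
T = 13.46 days = 1.163×10⁶ s.
A synchronous orbit has period T, so by Kepler's third law a = (μT²/4π²)^(1/3).
μT²/4π² = 1.208×10¹¹ × (1.163×10⁶)² / 39.48 = 4.138×10²¹ m³.
a = 1.605×10⁷ m = 16055 km.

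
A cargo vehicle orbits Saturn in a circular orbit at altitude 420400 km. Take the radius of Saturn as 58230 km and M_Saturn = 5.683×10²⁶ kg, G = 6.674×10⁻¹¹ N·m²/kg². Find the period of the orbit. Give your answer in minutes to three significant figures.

T ≈ 5630 minutes

μ = GM = 6.674×10⁻¹¹ × 5.683×10²⁶ = 3.793×10¹⁶ m³/s².
r = 58230 + 420400 = 478630 km = 4.7863×10⁸ m.
Kepler's third law: T = 2π√(r³/μ) = 2π√((4.786×10⁸)³ / 3.793×10¹⁶).
r³/μ = 2.891×10⁹ s², so T = 2π × 5.377×10⁴ = 3.378×10⁵ s.
Converting: 3.378×10⁵ s ÷ 60.00 = 5630 minutes.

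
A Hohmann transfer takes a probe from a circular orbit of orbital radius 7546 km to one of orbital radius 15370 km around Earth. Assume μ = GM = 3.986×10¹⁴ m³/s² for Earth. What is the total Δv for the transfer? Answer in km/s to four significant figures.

Δv_total ≈ 2.110 km/s

r₁ = 7546 km = 7.546×10⁶ m.
r₂ = 15370 km = 1.537×10⁷ m.
Transfer ellipse a_t = (r₁ + r₂)/2 = 1.146×10⁷ m.
At r₁: circular v_c1 = √(μ/r₁) = 7268 m/s; transfer-perigee v_p = √[μ(2/r₁ − 1/a_t)] = 8418 m/s.
Δv₁ = v_p − v_c1 = 1150 m/s.
At r₂: circular v_c2 = √(μ/r₂) = 5093 m/s; transfer-apogee v_a = √[μ(2/r₂ − 1/a_t)] = 4133 m/s.
Δv₂ = v_c2 − v_a = 959.8 m/s.
Total Δv = Δv₁ + Δv₂ = 2110 m/s = 2.110 km/s.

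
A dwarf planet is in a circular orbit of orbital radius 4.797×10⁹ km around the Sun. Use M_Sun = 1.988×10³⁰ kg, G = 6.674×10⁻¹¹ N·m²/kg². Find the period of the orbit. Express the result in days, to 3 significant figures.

T ≈ 66300 days

μ = GM = 6.674×10⁻¹¹ × 1.988×10³⁰ = 1.327×10²⁰ m³/s².
r = 4.797×10⁹ km = 4.797×10¹² m.
Kepler's third law: T = 2π√(r³/μ) = 2π√((4.797×10¹²)³ / 1.327×10²⁰).
r³/μ = 8.320×10¹⁷ s², so T = 2π × 9.121×10⁸ = 5.731×10⁹ s.
Converting: 5.731×10⁹ s ÷ 86400 = 66330 days.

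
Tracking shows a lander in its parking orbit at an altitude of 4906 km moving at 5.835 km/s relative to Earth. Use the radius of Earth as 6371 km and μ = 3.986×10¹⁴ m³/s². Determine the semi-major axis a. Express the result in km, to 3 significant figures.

r = 6371 + 4906 = 11277 km = 1.128×10⁷ m.
Specific orbital energy ε = v²/2 − μ/r = (5835)²/2 − 3.986×10¹⁴/1.128×10⁷ = -1.832×10⁷ J/kg.
Since ε = −μ/(2a), a = −μ/(2ε) = 1.088×10⁷ m = 10877 km.

a ≈ 10900 km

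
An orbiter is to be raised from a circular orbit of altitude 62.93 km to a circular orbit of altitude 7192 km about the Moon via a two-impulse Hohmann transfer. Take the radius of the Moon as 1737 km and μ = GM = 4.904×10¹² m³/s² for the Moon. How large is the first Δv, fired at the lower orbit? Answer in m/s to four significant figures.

r₁ = 1737 + 62.93 = 1799.9 km = 1.7999×10⁶ m.
r₂ = 1737 + 7192 = 8929.0 km = 8.9290×10⁶ m.
Transfer ellipse a_t = (r₁ + r₂)/2 = 5.364×10⁶ m.
At r₁: circular v_c1 = √(μ/r₁) = 1651 m/s; transfer-perilune v_p = √[μ(2/r₁ − 1/a_t)] = 2130 m/s.
Δv₁ = v_p − v_c1 = 478.9 m/s.

Δv ≈ 478.9 m/s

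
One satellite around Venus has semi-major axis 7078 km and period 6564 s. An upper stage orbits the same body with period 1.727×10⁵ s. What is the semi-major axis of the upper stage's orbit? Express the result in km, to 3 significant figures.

a₂ ≈ 62600 km

Kepler's third law: a³ ∝ T², so a₂ = a₁ (T₂/T₁)^(2/3).
T₂/T₁ = 26.31, (T₂/T₁)^(2/3) = 8.846.
a₂ = 7078 × 8.846 = 62610 km.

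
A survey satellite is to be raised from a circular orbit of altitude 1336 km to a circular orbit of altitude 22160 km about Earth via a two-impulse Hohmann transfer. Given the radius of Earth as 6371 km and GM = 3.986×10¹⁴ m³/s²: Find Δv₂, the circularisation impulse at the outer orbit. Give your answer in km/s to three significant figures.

r₁ = 6371 + 1336 = 7707.0 km = 7.7070×10⁶ m.
r₂ = 6371 + 22160 = 28531 km = 2.8531×10⁷ m.
Transfer ellipse a_t = (r₁ + r₂)/2 = 1.812×10⁷ m.
At r₁: circular v_c1 = √(μ/r₁) = 7192 m/s; transfer-perigee v_p = √[μ(2/r₁ − 1/a_t)] = 9024 m/s.
At r₂: circular v_c2 = √(μ/r₂) = 3738 m/s; transfer-apogee v_a = √[μ(2/r₂ − 1/a_t)] = 2438 m/s.
Δv₂ = v_c2 − v_a = 1300 m/s.
= 1.300 km/s.

Δv ≈ 1.30 km/s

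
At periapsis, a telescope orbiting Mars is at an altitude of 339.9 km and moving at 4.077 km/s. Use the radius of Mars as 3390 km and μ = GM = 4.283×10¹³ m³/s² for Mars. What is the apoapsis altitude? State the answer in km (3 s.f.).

r_p = 3390 + 339.9 = 3729.9 km = 3.730×10⁶ m.
Specific energy ε = v²/2 − μ/r = -3.172×10⁶ J/kg, so a = −μ/(2ε) = 6.751×10⁶ m.
The apsides satisfy r_p + r_a = 2a, so the apoapsis radius is 2a − r_p = 9.773×10⁶ m = 9773.0 km.
Apoapsis altitude = 9773.0 − 3390 = 6383.0 km.

apoapsis altitude ≈ 6380 km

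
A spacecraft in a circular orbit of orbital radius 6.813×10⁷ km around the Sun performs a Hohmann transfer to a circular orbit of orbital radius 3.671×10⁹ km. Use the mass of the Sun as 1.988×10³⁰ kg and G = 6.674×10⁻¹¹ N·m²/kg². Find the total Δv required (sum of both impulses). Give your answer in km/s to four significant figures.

μ = GM = 6.674×10⁻¹¹ × 1.988×10³⁰ = 1.327×10²⁰ m³/s².
r₁ = 6.813×10⁷ km = 6.813×10¹⁰ m.
r₂ = 3.671×10⁹ km = 3.671×10¹² m.
Transfer ellipse a_t = (r₁ + r₂)/2 = 1.870×10¹² m.
At r₁: circular v_c1 = √(μ/r₁) = 44130 m/s; transfer-perihelion v_p = √[μ(2/r₁ − 1/a_t)] = 61840 m/s.
Δv₁ = v_p − v_c1 = 17710 m/s.
At r₂: circular v_c2 = √(μ/r₂) = 6012 m/s; transfer-aphelion v_a = √[μ(2/r₂ − 1/a_t)] = 1148 m/s.
Δv₂ = v_c2 − v_a = 4864 m/s.
Total Δv = Δv₁ + Δv₂ = 22570 m/s = 22.57 km/s.

Δv_total ≈ 22.57 km/s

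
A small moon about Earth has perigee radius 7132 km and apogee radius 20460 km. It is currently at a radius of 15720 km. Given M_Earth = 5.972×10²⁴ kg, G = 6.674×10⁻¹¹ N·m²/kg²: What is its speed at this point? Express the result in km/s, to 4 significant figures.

μ = GM = 6.674×10⁻¹¹ × 5.972×10²⁴ = 3.986×10¹⁴ m³/s².
Semi-major axis a = (r_p + r_a)/2 = 13796 km = 1.380×10⁷ m.
Vis-viva: v² = μ(2/r − 1/a) = 3.986×10¹⁴ × (1.272×10⁻⁷ − 7.248×10⁻⁸) = 2.182×10⁷ m²/s².
v = 4671 m/s = 4.671 km/s.

v ≈ 4.671 km/s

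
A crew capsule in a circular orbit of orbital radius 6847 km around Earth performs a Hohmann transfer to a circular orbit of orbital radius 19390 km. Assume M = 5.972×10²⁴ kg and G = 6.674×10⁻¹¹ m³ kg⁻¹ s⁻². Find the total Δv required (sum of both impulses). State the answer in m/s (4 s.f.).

μ = GM = 6.674×10⁻¹¹ × 5.972×10²⁴ = 3.986×10¹⁴ m³/s².
r₁ = 6847 km = 6.847×10⁶ m.
r₂ = 19390 km = 1.939×10⁷ m.
Transfer ellipse a_t = (r₁ + r₂)/2 = 1.312×10⁷ m.
At r₁: circular v_c1 = √(μ/r₁) = 7630 m/s; transfer-perigee v_p = √[μ(2/r₁ − 1/a_t)] = 9276 m/s.
Δv₁ = v_p − v_c1 = 1646 m/s.
At r₂: circular v_c2 = √(μ/r₂) = 4534 m/s; transfer-apogee v_a = √[μ(2/r₂ − 1/a_t)] = 3275 m/s.
Δv₂ = v_c2 − v_a = 1258 m/s.
Total Δv = Δv₁ + Δv₂ = 2905 m/s.

Δv_total ≈ 2905 m/s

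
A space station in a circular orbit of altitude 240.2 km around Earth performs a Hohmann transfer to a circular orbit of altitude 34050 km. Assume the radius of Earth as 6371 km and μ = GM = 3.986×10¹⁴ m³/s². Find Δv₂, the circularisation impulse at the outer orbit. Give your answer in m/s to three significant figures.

r₁ = 6371 + 240.2 = 6611.2 km = 6.6112×10⁶ m.
r₂ = 6371 + 34050 = 40421 km = 4.0421×10⁷ m.
Transfer ellipse a_t = (r₁ + r₂)/2 = 2.352×10⁷ m.
At r₁: circular v_c1 = √(μ/r₁) = 7765 m/s; transfer-perigee v_p = √[μ(2/r₁ − 1/a_t)] = 10180 m/s.
At r₂: circular v_c2 = √(μ/r₂) = 3140 m/s; transfer-apogee v_a = √[μ(2/r₂ − 1/a_t)] = 1665 m/s.
Δv₂ = v_c2 − v_a = 1475 m/s.

Δv ≈ 1480 m/s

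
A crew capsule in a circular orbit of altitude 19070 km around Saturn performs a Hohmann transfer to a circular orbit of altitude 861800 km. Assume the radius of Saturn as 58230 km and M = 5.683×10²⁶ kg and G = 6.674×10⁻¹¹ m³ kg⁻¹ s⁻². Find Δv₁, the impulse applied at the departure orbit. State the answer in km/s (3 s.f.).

μ = GM = 6.674×10⁻¹¹ × 5.683×10²⁶ = 3.793×10¹⁶ m³/s².
r₁ = 58230 + 19070 = 77300 km = 7.7300×10⁷ m.
r₂ = 58230 + 861800 = 920030 km = 9.2003×10⁸ m.
Transfer ellipse a_t = (r₁ + r₂)/2 = 4.987×10⁸ m.
At r₁: circular v_c1 = √(μ/r₁) = 22150 m/s; transfer-perikrone v_p = √[μ(2/r₁ − 1/a_t)] = 30090 m/s.
Δv₁ = v_p − v_c1 = 7937 m/s.
= 7.937 km/s.

Δv ≈ 7.94 km/s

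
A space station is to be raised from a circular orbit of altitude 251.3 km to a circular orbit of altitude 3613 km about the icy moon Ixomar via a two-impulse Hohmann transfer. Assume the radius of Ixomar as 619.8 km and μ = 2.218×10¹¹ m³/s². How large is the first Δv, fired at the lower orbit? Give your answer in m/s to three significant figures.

Δv ≈ 145 m/s

r₁ = 619.8 + 251.3 = 871.10 km = 8.7110×10⁵ m.
r₂ = 619.8 + 3613 = 4232.8 km = 4.2328×10⁶ m.
Transfer ellipse a_t = (r₁ + r₂)/2 = 2.552×10⁶ m.
At r₁: circular v_c1 = √(μ/r₁) = 504.6 m/s; transfer-periapsis v_p = √[μ(2/r₁ − 1/a_t)] = 649.9 m/s.
Δv₁ = v_p − v_c1 = 145.3 m/s.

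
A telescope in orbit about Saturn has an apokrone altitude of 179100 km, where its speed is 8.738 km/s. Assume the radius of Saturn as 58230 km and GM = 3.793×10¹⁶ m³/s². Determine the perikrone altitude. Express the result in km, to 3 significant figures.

r_a = 58230 + 179100 = 2.3733×10⁵ km = 2.373×10⁸ m.
Specific energy ε = v²/2 − μ/r = -1.216×10⁸ J/kg, so a = −μ/(2ε) = 1.559×10⁸ m.
The apsides satisfy r_p + r_a = 2a, so the perikrone radius is 2a − r_a = 7.448×10⁷ m = 74483 km.
Perikrone altitude = 74483 − 58230 = 16253 km.

perikrone altitude ≈ 16300 km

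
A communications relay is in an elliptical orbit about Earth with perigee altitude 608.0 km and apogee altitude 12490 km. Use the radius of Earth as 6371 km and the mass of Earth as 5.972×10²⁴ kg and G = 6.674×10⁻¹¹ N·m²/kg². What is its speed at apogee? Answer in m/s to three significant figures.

μ = GM = 6.674×10⁻¹¹ × 5.972×10²⁴ = 3.986×10¹⁴ m³/s².
r_p = 6371 + 608.0 = 6979.0 km = 6.9790×10⁶ m.
r_a = 6371 + 12490 = 18861 km = 1.8861×10⁷ m.
Semi-major axis a = (r_p + r_a)/2 = 12920 km = 1.292×10⁷ m.
Vis-viva: v² = μ(2/r − 1/a) = 3.986×10¹⁴ × (1.060×10⁻⁷ − 7.740×10⁻⁸) = 1.141×10⁷ m²/s².
v = 3379 m/s.

v ≈ 3380 m/s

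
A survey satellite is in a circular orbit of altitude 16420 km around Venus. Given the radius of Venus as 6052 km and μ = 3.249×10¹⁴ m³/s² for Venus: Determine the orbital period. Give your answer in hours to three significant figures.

r = 6052 + 16420 = 22472 km = 2.2472×10⁷ m.
Kepler's third law: T = 2π√(r³/μ) = 2π√((2.247×10⁷)³ / 3.249×10¹⁴).
r³/μ = 3.493×10⁷ s², so T = 2π × 5.910×10³ = 3.713×10⁴ s.
Converting: 3.713×10⁴ s ÷ 3600 = 10.31 hours.

T ≈ 10.3 hours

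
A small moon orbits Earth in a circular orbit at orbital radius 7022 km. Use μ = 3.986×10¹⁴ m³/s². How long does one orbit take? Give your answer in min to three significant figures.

T ≈ 97.6 min

r = 7022 km = 7.022×10⁶ m.
Kepler's third law: T = 2π√(r³/μ) = 2π√((7.022×10⁶)³ / 3.986×10¹⁴).
r³/μ = 8.687×10⁵ s², so T = 2π × 9.320×10² = 5.856×10³ s.
Converting: 5.856×10³ s ÷ 60.00 = 97.60 min.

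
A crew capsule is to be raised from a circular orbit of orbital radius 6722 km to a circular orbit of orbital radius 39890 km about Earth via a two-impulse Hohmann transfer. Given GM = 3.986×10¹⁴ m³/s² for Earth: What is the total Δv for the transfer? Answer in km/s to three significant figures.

r₁ = 6722 km = 6.722×10⁶ m.
r₂ = 39890 km = 3.989×10⁷ m.
Transfer ellipse a_t = (r₁ + r₂)/2 = 2.331×10⁷ m.
At r₁: circular v_c1 = √(μ/r₁) = 7701 m/s; transfer-perigee v_p = √[μ(2/r₁ − 1/a_t)] = 10070 m/s.
Δv₁ = v_p − v_c1 = 2374 m/s.
At r₂: circular v_c2 = √(μ/r₂) = 3161 m/s; transfer-apogee v_a = √[μ(2/r₂ − 1/a_t)] = 1698 m/s.
Δv₂ = v_c2 − v_a = 1463 m/s.
Total Δv = Δv₁ + Δv₂ = 3837 m/s = 3.837 km/s.

Δv_total ≈ 3.84 km/s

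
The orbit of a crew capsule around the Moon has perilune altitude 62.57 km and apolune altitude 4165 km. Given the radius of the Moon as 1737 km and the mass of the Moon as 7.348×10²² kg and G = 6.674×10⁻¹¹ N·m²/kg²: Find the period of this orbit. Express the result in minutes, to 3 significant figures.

T ≈ 357 minutes

μ = GM = 6.674×10⁻¹¹ × 7.348×10²² = 4.904×10¹² m³/s².
r_p = 1737 + 62.57 = 1799.6 km = 1.7996×10⁶ m.
r_a = 1737 + 4165 = 5902.0 km = 5.9020×10⁶ m.
Semi-major axis a = (r_p + r_a)/2 = (1799.6 + 5902.0)/2 = 3850.8 km = 3.851×10⁶ m.
By Kepler's third law T = 2π√(a³/μ) = 2π × 3.412×10³ = 2.144×10⁴ s.
= 357.3 minutes.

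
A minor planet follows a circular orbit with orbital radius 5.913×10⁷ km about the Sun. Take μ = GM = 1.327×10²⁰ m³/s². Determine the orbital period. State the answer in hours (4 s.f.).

T ≈ 2178 hours

r = 5.913×10⁷ km = 5.913×10¹⁰ m.
Kepler's third law: T = 2π√(r³/μ) = 2π√((5.913×10¹⁰)³ / 1.327×10²⁰).
r³/μ = 1.558×10¹² s², so T = 2π × 1.248×10⁶ = 7.843×10⁶ s.
Converting: 7.843×10⁶ s ÷ 3600 = 2178 hours.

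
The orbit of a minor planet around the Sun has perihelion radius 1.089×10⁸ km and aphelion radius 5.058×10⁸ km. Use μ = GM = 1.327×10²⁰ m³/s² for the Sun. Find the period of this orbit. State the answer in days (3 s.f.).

T ≈ 1080 days

Semi-major axis a = (r_p + r_a)/2 = (1.0890×10⁸ + 5.0580×10⁸)/2 = 3.0735×10⁸ km = 3.074×10¹¹ m.
By Kepler's third law T = 2π√(a³/μ) = 2π × 1.479×10⁷ = 9.294×10⁷ s.
= 1076 days.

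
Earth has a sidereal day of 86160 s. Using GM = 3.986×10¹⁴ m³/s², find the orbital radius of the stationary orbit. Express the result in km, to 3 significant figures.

A synchronous orbit has period T, so by Kepler's third law a = (μT²/4π²)^(1/3).
μT²/4π² = 3.986×10¹⁴ × (8.616×10⁴)² / 39.48 = 7.495×10²² m³.
a = 4.216×10⁷ m = 42163 km.

r_sync ≈ 42200 km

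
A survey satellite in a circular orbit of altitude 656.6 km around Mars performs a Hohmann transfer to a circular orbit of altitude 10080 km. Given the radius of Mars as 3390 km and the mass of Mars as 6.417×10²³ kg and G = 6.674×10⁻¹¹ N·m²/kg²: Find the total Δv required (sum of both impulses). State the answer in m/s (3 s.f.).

Δv_total ≈ 1350 m/s

μ = GM = 6.674×10⁻¹¹ × 6.417×10²³ = 4.283×10¹³ m³/s².
r₁ = 3390 + 656.6 = 4046.6 km = 4.0466×10⁶ m.
r₂ = 3390 + 10080 = 13470 km = 1.3470×10⁷ m.
Transfer ellipse a_t = (r₁ + r₂)/2 = 8.758×10⁶ m.
At r₁: circular v_c1 = √(μ/r₁) = 3253 m/s; transfer-periapsis v_p = √[μ(2/r₁ − 1/a_t)] = 4034 m/s.
Δv₁ = v_p − v_c1 = 781.3 m/s.
At r₂: circular v_c2 = √(μ/r₂) = 1783 m/s; transfer-apoapsis v_a = √[μ(2/r₂ − 1/a_t)] = 1212 m/s.
Δv₂ = v_c2 − v_a = 571.1 m/s.
Total Δv = Δv₁ + Δv₂ = 1352 m/s.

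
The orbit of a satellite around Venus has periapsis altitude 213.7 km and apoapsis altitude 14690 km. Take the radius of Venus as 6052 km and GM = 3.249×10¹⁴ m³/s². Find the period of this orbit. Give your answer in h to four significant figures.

r_p = 6052 + 213.7 = 6265.7 km = 6.2657×10⁶ m.
r_a = 6052 + 14690 = 20742 km = 2.0742×10⁷ m.
Semi-major axis a = (r_p + r_a)/2 = (6265.7 + 20742)/2 = 13504 km = 1.350×10⁷ m.
By Kepler's third law T = 2π√(a³/μ) = 2π × 2.753×10³ = 1.730×10⁴ s.
= 4.805 h.

T ≈ 4.805 h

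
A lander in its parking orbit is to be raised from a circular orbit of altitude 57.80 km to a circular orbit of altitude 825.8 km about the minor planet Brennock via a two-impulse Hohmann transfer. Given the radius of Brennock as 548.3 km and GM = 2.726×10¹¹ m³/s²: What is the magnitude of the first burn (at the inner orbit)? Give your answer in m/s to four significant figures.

r₁ = 548.3 + 57.80 = 606.10 km = 6.0610×10⁵ m.
r₂ = 548.3 + 825.8 = 1374.1 km = 1.3741×10⁶ m.
Transfer ellipse a_t = (r₁ + r₂)/2 = 9.901×10⁵ m.
At r₁: circular v_c1 = √(μ/r₁) = 670.6 m/s; transfer-periapsis v_p = √[μ(2/r₁ − 1/a_t)] = 790.1 m/s.
Δv₁ = v_p − v_c1 = 119.4 m/s.

Δv ≈ 119.4 m/s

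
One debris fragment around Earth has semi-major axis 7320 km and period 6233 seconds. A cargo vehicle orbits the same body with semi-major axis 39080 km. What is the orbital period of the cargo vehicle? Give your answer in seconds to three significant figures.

Kepler's third law: T² ∝ a³, so T₂ = T₁ (a₂/a₁)^(3/2).
a₂/a₁ = 5.339, (a₂/a₁)^(3/2) = 12.34.
T₂ = 6233 × 12.34 = 76890 seconds.

T₂ ≈ 76900 seconds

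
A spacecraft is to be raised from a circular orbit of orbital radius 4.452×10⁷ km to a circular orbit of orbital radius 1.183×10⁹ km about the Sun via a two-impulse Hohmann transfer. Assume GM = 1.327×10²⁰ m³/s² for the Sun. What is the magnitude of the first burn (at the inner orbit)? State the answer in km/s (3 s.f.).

r₁ = 4.452×10⁷ km = 4.452×10¹⁰ m.
r₂ = 1.183×10⁹ km = 1.183×10¹² m.
Transfer ellipse a_t = (r₁ + r₂)/2 = 6.138×10¹¹ m.
At r₁: circular v_c1 = √(μ/r₁) = 54600 m/s; transfer-perihelion v_p = √[μ(2/r₁ − 1/a_t)] = 75800 m/s.
Δv₁ = v_p − v_c1 = 21200 m/s.
= 21.20 km/s.

Δv ≈ 21.2 km/s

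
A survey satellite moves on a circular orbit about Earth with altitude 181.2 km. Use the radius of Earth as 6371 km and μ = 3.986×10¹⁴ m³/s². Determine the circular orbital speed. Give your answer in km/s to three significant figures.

v ≈ 7.80 km/s

r = 6371 + 181.2 = 6552.2 km = 6.5522×10⁶ m.
For a circular orbit v = √(μ/r) = √(3.986×10¹⁴ / 6.552×10⁶) = √(6.083×10⁷) = 7800 m/s.
That is 7.800 km/s.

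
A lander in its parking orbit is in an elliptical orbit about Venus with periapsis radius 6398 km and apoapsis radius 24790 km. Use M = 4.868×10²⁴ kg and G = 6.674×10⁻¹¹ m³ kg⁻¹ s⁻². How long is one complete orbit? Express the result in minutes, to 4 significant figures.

T ≈ 357.8 minutes

μ = GM = 6.674×10⁻¹¹ × 4.868×10²⁴ = 3.249×10¹⁴ m³/s².
Semi-major axis a = (r_p + r_a)/2 = (6398.0 + 24790)/2 = 15594 km = 1.559×10⁷ m.
By Kepler's third law T = 2π√(a³/μ) = 2π × 3.416×10³ = 2.147×10⁴ s.
= 357.8 minutes.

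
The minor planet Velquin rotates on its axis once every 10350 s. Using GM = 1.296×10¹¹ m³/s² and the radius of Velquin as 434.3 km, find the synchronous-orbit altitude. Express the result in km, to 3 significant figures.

h_sync ≈ 272 km

A synchronous orbit has period T, so by Kepler's third law a = (μT²/4π²)^(1/3).
μT²/4π² = 1.296×10¹¹ × (1.035×10⁴)² / 39.48 = 3.517×10¹⁷ m³.
a = 7.058×10⁵ m = 705.84 km.
Altitude h = a − R = 705.84 − 434.3 = 271.54 km.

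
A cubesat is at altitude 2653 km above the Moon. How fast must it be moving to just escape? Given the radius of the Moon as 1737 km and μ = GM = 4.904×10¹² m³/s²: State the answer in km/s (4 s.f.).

v_esc ≈ 1.495 km/s

r = 1737 + 2653 = 4390.0 km = 4.3900×10⁶ m.
Escape speed v_esc = √(2μ/r) = √(2 × 4.904×10¹² / 4.390×10⁶) = √(2.234×10⁶) = 1495 m/s.
= 1.495 km/s.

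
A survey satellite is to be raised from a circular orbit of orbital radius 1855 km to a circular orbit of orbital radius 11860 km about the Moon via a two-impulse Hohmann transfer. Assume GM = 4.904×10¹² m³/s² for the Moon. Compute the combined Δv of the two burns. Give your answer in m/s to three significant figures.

Δv_total ≈ 821 m/s

r₁ = 1855 km = 1.855×10⁶ m.
r₂ = 11860 km = 1.186×10⁷ m.
Transfer ellipse a_t = (r₁ + r₂)/2 = 6.858×10⁶ m.
At r₁: circular v_c1 = √(μ/r₁) = 1626 m/s; transfer-perilune v_p = √[μ(2/r₁ − 1/a_t)] = 2138 m/s.
Δv₁ = v_p − v_c1 = 512.3 m/s.
At r₂: circular v_c2 = √(μ/r₂) = 643.0 m/s; transfer-apolune v_a = √[μ(2/r₂ − 1/a_t)] = 334.4 m/s.
Δv₂ = v_c2 − v_a = 308.6 m/s.
Total Δv = Δv₁ + Δv₂ = 820.9 m/s.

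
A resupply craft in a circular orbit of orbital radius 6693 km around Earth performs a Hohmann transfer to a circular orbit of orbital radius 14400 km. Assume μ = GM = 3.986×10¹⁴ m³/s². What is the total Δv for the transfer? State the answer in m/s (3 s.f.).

r₁ = 6693 km = 6.693×10⁶ m.
r₂ = 14400 km = 1.440×10⁷ m.
Transfer ellipse a_t = (r₁ + r₂)/2 = 1.055×10⁷ m.
At r₁: circular v_c1 = √(μ/r₁) = 7717 m/s; transfer-perigee v_p = √[μ(2/r₁ − 1/a_t)] = 9017 m/s.
Δv₁ = v_p − v_c1 = 1300 m/s.
At r₂: circular v_c2 = √(μ/r₂) = 5261 m/s; transfer-apogee v_a = √[μ(2/r₂ − 1/a_t)] = 4191 m/s.
Δv₂ = v_c2 − v_a = 1070 m/s.
Total Δv = Δv₁ + Δv₂ = 2370 m/s.

Δv_total ≈ 2370 m/s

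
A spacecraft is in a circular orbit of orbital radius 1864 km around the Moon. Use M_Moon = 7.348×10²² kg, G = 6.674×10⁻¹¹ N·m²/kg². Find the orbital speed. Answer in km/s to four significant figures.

μ = GM = 6.674×10⁻¹¹ × 7.348×10²² = 4.904×10¹² m³/s².
r = 1864 km = 1.864×10⁶ m.
For a circular orbit v = √(μ/r) = √(4.904×10¹² / 1.864×10⁶) = √(2.631×10⁶) = 1622 m/s.
That is 1.622 km/s.

v ≈ 1.622 km/s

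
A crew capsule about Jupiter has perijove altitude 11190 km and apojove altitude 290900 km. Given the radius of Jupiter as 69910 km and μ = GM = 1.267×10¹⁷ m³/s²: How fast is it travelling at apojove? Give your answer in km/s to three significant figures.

r_p = 69910 + 11190 = 81100 km = 8.1100×10⁷ m.
r_a = 69910 + 290900 = 360810 km = 3.6081×10⁸ m.
Semi-major axis a = (r_p + r_a)/2 = 2.2096×10⁵ km = 2.210×10⁸ m.
Vis-viva: v² = μ(2/r − 1/a) = 1.267×10¹⁷ × (5.543×10⁻⁹ − 4.526×10⁻⁹) = 1.289×10⁸ m²/s².
v = 11350 m/s = 11.35 km/s.

v ≈ 11.4 km/s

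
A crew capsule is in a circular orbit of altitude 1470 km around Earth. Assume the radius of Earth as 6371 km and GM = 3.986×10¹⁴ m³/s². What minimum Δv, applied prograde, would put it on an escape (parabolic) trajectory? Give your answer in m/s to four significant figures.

Δv ≈ 2953 m/s

r = 6371 + 1470 = 7841.0 km = 7.8410×10⁶ m.
Circular speed v_c = √(μ/r) = 7130 m/s.
Escape speed v_esc = √(2μ/r) = √2 × v_c = 10080 m/s.
Δv = v_esc − v_c = 2953 m/s.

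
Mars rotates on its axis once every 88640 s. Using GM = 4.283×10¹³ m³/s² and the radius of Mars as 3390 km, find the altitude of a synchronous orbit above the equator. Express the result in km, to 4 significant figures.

A synchronous orbit has period T, so by Kepler's third law a = (μT²/4π²)^(1/3).
μT²/4π² = 4.283×10¹³ × (8.864×10⁴)² / 39.48 = 8.524×10²¹ m³.
a = 2.043×10⁷ m = 20428 km.
Altitude h = a − R = 20428 − 3390 = 17038 km.

h_sync ≈ 17040 km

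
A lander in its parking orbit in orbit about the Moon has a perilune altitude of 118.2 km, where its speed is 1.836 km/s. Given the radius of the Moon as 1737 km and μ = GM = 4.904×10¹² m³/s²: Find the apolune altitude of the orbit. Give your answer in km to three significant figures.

apolune altitude ≈ 1530 km

r_p = 1737 + 118.2 = 1855.2 km = 1.855×10⁶ m.
Specific energy ε = v²/2 − μ/r = -9.579×10⁵ J/kg, so a = −μ/(2ε) = 2.560×10⁶ m.
The apsides satisfy r_p + r_a = 2a, so the apolune radius is 2a − r_p = 3.264×10⁶ m = 3264.2 km.
Apolune altitude = 3264.2 − 1737 = 1527.2 km.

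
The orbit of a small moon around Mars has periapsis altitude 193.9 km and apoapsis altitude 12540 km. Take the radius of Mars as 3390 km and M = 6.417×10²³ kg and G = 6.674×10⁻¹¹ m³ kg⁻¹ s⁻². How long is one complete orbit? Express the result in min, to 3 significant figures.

T ≈ 488 min

μ = GM = 6.674×10⁻¹¹ × 6.417×10²³ = 4.283×10¹³ m³/s².
r_p = 3390 + 193.9 = 3583.9 km = 3.5839×10⁶ m.
r_a = 3390 + 12540 = 15930 km = 1.5930×10⁷ m.
Semi-major axis a = (r_p + r_a)/2 = (3583.9 + 15930)/2 = 9757.0 km = 9.757×10⁶ m.
By Kepler's third law T = 2π√(a³/μ) = 2π × 4.657×10³ = 2.926×10⁴ s.
= 487.7 min.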